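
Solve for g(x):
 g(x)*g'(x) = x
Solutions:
 g(x) = -sqrt(C1 + x^2)
 g(x) = sqrt(C1 + x^2)


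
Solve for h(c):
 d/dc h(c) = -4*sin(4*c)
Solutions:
 h(c) = C1 + cos(4*c)


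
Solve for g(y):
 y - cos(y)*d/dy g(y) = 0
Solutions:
 g(y) = C1 + Integral(y/cos(y), y)


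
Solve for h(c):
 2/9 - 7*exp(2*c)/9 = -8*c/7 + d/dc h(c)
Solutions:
 h(c) = C1 + 4*c^2/7 + 2*c/9 - 7*exp(2*c)/18


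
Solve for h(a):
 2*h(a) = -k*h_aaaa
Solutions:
 h(a) = C1*exp(-2^(1/4)*a*(-1/k)^(1/4)) + C2*exp(2^(1/4)*a*(-1/k)^(1/4)) + C3*exp(-2^(1/4)*I*a*(-1/k)^(1/4)) + C4*exp(2^(1/4)*I*a*(-1/k)^(1/4))


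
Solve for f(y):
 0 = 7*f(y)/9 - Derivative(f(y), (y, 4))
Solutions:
 f(y) = C1*exp(-sqrt(3)*7^(1/4)*y/3) + C2*exp(sqrt(3)*7^(1/4)*y/3) + C3*sin(sqrt(3)*7^(1/4)*y/3) + C4*cos(sqrt(3)*7^(1/4)*y/3)


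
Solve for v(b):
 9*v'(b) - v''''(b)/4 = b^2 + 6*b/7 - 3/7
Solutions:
 v(b) = C1 + C4*exp(6^(2/3)*b) + b^3/27 + b^2/21 - b/21 + (C2*sin(3*2^(2/3)*3^(1/6)*b/2) + C3*cos(3*2^(2/3)*3^(1/6)*b/2))*exp(-6^(2/3)*b/2)


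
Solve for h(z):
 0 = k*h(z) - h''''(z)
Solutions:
 h(z) = C1*exp(-k^(1/4)*z) + C2*exp(k^(1/4)*z) + C3*exp(-I*k^(1/4)*z) + C4*exp(I*k^(1/4)*z)


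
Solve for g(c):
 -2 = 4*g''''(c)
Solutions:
 g(c) = C1 + C2*c + C3*c^2 + C4*c^3 - c^4/48


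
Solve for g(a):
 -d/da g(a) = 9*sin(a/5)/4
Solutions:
 g(a) = C1 + 45*cos(a/5)/4


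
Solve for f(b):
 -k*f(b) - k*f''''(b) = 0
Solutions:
 f(b) = (C1*sin(sqrt(2)*b/2) + C2*cos(sqrt(2)*b/2))*exp(-sqrt(2)*b/2) + (C3*sin(sqrt(2)*b/2) + C4*cos(sqrt(2)*b/2))*exp(sqrt(2)*b/2)


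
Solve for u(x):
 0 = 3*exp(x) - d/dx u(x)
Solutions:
 u(x) = C1 + 3*exp(x)


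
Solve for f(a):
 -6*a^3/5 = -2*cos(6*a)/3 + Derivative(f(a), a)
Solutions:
 f(a) = C1 - 3*a^4/10 + sin(6*a)/9


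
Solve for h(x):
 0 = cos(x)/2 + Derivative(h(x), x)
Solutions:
 h(x) = C1 - sin(x)/2


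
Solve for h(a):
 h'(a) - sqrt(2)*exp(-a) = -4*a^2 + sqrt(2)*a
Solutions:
 h(a) = C1 - 4*a^3/3 + sqrt(2)*a^2/2 - sqrt(2)*exp(-a)


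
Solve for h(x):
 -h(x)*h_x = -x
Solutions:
 h(x) = -sqrt(C1 + x^2)
 h(x) = sqrt(C1 + x^2)


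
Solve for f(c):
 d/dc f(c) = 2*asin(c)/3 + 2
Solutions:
 f(c) = C1 + 2*c*asin(c)/3 + 2*c + 2*sqrt(1 - c^2)/3


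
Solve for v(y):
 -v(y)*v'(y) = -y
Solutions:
 v(y) = -sqrt(C1 + y^2)
 v(y) = sqrt(C1 + y^2)


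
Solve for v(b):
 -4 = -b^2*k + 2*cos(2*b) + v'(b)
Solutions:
 v(b) = C1 + b^3*k/3 - 4*b - sin(2*b)


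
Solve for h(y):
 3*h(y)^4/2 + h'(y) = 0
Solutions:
 h(y) = 2^(1/3)*(1/(C1 + 9*y))^(1/3)
 h(y) = 2^(1/3)*(-3^(2/3) - 3*3^(1/6)*I)*(1/(C1 + 3*y))^(1/3)/6
 h(y) = 2^(1/3)*(-3^(2/3) + 3*3^(1/6)*I)*(1/(C1 + 3*y))^(1/3)/6


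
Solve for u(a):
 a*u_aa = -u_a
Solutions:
 u(a) = C1 + C2*log(a)


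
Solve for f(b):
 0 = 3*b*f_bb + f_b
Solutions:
 f(b) = C1 + C2*b^(2/3)


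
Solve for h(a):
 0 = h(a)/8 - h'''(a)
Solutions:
 h(a) = C3*exp(a/2) + (C1*sin(sqrt(3)*a/4) + C2*cos(sqrt(3)*a/4))*exp(-a/4)


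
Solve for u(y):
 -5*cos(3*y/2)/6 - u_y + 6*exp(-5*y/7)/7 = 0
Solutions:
 u(y) = C1 - 5*sin(3*y/2)/9 - 6*exp(-5*y/7)/5


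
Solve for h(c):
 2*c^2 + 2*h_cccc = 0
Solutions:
 h(c) = C1 + C2*c + C3*c^2 + C4*c^3 - c^6/360


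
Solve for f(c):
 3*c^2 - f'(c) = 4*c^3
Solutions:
 f(c) = C1 - c^4 + c^3


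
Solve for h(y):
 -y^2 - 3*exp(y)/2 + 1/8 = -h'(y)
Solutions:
 h(y) = C1 + y^3/3 - y/8 + 3*exp(y)/2


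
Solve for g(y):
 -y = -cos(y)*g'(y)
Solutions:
 g(y) = C1 + Integral(y/cos(y), y)


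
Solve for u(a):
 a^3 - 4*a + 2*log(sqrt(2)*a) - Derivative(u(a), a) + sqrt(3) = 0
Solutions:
 u(a) = C1 + a^4/4 - 2*a^2 + 2*a*log(a) - 2*a + a*log(2) + sqrt(3)*a


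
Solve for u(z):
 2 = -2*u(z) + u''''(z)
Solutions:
 u(z) = C1*exp(-2^(1/4)*z) + C2*exp(2^(1/4)*z) + C3*sin(2^(1/4)*z) + C4*cos(2^(1/4)*z) - 1


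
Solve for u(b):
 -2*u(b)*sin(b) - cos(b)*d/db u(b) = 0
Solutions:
 u(b) = C1*cos(b)^2


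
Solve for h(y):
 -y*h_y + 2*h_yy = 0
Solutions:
 h(y) = C1 + C2*erfi(y/2)


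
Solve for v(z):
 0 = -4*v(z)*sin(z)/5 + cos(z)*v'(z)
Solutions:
 v(z) = C1/cos(z)^(4/5)


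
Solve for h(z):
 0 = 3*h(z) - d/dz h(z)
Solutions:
 h(z) = C1*exp(3*z)


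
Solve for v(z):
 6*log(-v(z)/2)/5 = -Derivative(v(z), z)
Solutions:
 5*Integral(1/(log(-_y) - log(2)), (_y, v(z)))/6 = C1 - z


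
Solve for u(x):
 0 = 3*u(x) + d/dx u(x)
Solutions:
 u(x) = C1*exp(-3*x)


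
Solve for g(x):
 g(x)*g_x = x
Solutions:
 g(x) = -sqrt(C1 + x^2)
 g(x) = sqrt(C1 + x^2)


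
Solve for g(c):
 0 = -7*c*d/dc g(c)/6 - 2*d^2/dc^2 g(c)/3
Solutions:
 g(c) = C1 + C2*erf(sqrt(14)*c/4)


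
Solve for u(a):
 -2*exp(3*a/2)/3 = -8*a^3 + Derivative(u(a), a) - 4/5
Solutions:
 u(a) = C1 + 2*a^4 + 4*a/5 - 4*exp(3*a/2)/9


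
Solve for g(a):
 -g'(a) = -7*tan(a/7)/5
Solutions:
 g(a) = C1 - 49*log(cos(a/7))/5


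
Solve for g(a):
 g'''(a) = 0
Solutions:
 g(a) = C1 + C2*a + C3*a^2


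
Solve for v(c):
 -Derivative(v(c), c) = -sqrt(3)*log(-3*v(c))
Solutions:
 -sqrt(3)*Integral(1/(log(-_y) + log(3)), (_y, v(c)))/3 = C1 - c


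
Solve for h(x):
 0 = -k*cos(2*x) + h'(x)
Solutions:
 h(x) = C1 + k*sin(2*x)/2


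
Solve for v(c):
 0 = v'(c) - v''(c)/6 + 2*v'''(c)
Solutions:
 v(c) = C1 + (C2*sin(sqrt(287)*c/24) + C3*cos(sqrt(287)*c/24))*exp(c/24)


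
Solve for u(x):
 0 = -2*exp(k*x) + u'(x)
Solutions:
 u(x) = C1 + 2*exp(k*x)/k


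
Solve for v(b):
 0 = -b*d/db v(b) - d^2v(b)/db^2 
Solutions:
 v(b) = C1 + C2*erf(sqrt(2)*b/2)


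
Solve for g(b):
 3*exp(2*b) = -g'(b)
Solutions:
 g(b) = C1 - 3*exp(2*b)/2


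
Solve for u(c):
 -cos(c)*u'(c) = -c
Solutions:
 u(c) = C1 + Integral(c/cos(c), c)


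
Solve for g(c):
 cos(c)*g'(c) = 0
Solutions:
 g(c) = C1


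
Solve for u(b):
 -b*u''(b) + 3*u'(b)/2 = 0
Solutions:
 u(b) = C1 + C2*b^(5/2)


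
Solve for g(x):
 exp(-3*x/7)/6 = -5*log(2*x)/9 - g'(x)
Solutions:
 g(x) = C1 - 5*x*log(x)/9 + 5*x*(1 - log(2))/9 + 7*exp(-3*x/7)/18


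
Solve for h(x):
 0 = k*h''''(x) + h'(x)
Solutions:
 h(x) = C1 + C2*exp(x*(-1/k)^(1/3)) + C3*exp(x*(-1/k)^(1/3)*(-1 + sqrt(3)*I)/2) + C4*exp(-x*(-1/k)^(1/3)*(1 + sqrt(3)*I)/2)


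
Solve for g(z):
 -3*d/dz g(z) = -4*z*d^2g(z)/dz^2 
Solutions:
 g(z) = C1 + C2*z^(7/4)


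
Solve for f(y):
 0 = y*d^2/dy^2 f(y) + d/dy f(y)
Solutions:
 f(y) = C1 + C2*log(y)


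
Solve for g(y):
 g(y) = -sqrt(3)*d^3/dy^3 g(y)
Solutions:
 g(y) = C3*exp(-3^(5/6)*y/3) + (C1*sin(3^(1/3)*y/2) + C2*cos(3^(1/3)*y/2))*exp(3^(5/6)*y/6)


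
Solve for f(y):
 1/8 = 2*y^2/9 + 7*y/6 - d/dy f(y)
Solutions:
 f(y) = C1 + 2*y^3/27 + 7*y^2/12 - y/8


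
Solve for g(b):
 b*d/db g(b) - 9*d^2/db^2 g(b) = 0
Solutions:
 g(b) = C1 + C2*erfi(sqrt(2)*b/6)


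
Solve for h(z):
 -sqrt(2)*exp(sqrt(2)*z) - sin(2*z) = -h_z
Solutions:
 h(z) = C1 + exp(sqrt(2)*z) - cos(2*z)/2


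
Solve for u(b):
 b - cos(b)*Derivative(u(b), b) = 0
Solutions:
 u(b) = C1 + Integral(b/cos(b), b)


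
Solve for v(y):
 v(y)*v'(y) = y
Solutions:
 v(y) = -sqrt(C1 + y^2)
 v(y) = sqrt(C1 + y^2)


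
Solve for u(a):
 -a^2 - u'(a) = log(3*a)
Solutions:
 u(a) = C1 - a^3/3 - a*log(a) - a*log(3) + a


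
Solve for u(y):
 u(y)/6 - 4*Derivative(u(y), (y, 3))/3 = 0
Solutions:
 u(y) = C3*exp(y/2) + (C1*sin(sqrt(3)*y/4) + C2*cos(sqrt(3)*y/4))*exp(-y/4)


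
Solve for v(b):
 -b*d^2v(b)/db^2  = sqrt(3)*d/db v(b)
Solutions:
 v(b) = C1 + C2*b^(1 - sqrt(3))


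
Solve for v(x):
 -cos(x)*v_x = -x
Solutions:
 v(x) = C1 + Integral(x/cos(x), x)


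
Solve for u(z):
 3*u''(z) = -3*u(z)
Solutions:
 u(z) = C1*sin(z) + C2*cos(z)


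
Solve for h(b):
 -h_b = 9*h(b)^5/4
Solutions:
 h(b) = -I*(1/(C1 + 9*b))^(1/4)
 h(b) = I*(1/(C1 + 9*b))^(1/4)
 h(b) = -(1/(C1 + 9*b))^(1/4)
 h(b) = (1/(C1 + 9*b))^(1/4)


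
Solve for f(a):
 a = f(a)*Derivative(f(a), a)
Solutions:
 f(a) = -sqrt(C1 + a^2)
 f(a) = sqrt(C1 + a^2)


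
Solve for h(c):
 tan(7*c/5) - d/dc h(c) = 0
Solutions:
 h(c) = C1 - 5*log(cos(7*c/5))/7


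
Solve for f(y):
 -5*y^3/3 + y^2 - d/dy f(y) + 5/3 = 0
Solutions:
 f(y) = C1 - 5*y^4/12 + y^3/3 + 5*y/3


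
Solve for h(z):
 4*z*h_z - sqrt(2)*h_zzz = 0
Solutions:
 h(z) = C1 + Integral(C2*airyai(sqrt(2)*z) + C3*airybi(sqrt(2)*z), z)


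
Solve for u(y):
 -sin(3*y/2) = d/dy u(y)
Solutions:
 u(y) = C1 + 2*cos(3*y/2)/3


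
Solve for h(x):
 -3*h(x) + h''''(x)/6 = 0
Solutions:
 h(x) = C1*exp(-2^(1/4)*sqrt(3)*x) + C2*exp(2^(1/4)*sqrt(3)*x) + C3*sin(2^(1/4)*sqrt(3)*x) + C4*cos(2^(1/4)*sqrt(3)*x)


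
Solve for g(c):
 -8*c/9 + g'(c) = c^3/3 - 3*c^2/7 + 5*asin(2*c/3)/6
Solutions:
 g(c) = C1 + c^4/12 - c^3/7 + 4*c^2/9 + 5*c*asin(2*c/3)/6 + 5*sqrt(9 - 4*c^2)/12


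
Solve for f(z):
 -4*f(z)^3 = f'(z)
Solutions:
 f(z) = -sqrt(2)*sqrt(-1/(C1 - 4*z))/2
 f(z) = sqrt(2)*sqrt(-1/(C1 - 4*z))/2


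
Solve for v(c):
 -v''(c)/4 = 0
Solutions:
 v(c) = C1 + C2*c


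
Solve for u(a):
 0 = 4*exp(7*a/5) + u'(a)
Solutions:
 u(a) = C1 - 20*exp(7*a/5)/7


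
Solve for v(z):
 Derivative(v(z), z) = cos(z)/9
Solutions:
 v(z) = C1 + sin(z)/9


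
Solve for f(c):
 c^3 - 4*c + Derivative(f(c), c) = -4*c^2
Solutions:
 f(c) = C1 - c^4/4 - 4*c^3/3 + 2*c^2


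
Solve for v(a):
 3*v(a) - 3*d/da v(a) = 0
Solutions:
 v(a) = C1*exp(a)


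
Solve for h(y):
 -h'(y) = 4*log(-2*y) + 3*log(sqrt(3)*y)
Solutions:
 h(y) = C1 - 7*y*log(y) + y*(-log(48) - log(3)/2 + 7 - 4*I*pi)


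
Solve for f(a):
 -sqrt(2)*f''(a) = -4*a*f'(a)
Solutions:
 f(a) = C1 + C2*erfi(2^(1/4)*a)


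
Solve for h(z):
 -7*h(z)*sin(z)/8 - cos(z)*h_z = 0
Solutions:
 h(z) = C1*cos(z)^(7/8)


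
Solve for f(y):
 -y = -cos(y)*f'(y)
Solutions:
 f(y) = C1 + Integral(y/cos(y), y)


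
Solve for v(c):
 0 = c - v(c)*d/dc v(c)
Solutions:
 v(c) = -sqrt(C1 + c^2)
 v(c) = sqrt(C1 + c^2)


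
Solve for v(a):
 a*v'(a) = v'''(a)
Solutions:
 v(a) = C1 + Integral(C2*airyai(a) + C3*airybi(a), a)


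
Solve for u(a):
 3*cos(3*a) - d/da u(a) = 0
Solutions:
 u(a) = C1 + sin(3*a)


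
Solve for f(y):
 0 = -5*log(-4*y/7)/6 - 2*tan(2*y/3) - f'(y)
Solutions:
 f(y) = C1 - 5*y*log(-y)/6 - 5*y*log(2)/3 + 5*y/6 + 5*y*log(7)/6 + 3*log(cos(2*y/3))


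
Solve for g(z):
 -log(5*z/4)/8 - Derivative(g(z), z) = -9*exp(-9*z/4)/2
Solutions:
 g(z) = C1 - z*log(z)/8 + z*(-log(5) + 1 + 2*log(2))/8 - 2*exp(-9*z/4)


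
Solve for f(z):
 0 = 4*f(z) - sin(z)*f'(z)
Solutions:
 f(z) = C1*(cos(z)^2 - 2*cos(z) + 1)/(cos(z)^2 + 2*cos(z) + 1)


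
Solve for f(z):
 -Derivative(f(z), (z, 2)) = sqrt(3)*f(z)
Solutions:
 f(z) = C1*sin(3^(1/4)*z) + C2*cos(3^(1/4)*z)


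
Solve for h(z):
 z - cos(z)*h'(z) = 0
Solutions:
 h(z) = C1 + Integral(z/cos(z), z)


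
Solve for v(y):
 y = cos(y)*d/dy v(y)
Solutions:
 v(y) = C1 + Integral(y/cos(y), y)


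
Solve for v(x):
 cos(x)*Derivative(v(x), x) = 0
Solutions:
 v(x) = C1


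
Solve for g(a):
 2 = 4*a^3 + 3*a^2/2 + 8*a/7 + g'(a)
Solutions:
 g(a) = C1 - a^4 - a^3/2 - 4*a^2/7 + 2*a


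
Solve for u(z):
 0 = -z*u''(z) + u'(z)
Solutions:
 u(z) = C1 + C2*z^2


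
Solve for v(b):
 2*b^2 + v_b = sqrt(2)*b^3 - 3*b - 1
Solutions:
 v(b) = C1 + sqrt(2)*b^4/4 - 2*b^3/3 - 3*b^2/2 - b


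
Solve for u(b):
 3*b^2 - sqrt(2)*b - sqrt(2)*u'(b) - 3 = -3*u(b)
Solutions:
 u(b) = C1*exp(3*sqrt(2)*b/2) - b^2 - sqrt(2)*b/3 + 7/9


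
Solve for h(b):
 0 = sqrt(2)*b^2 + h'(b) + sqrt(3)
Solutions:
 h(b) = C1 - sqrt(2)*b^3/3 - sqrt(3)*b


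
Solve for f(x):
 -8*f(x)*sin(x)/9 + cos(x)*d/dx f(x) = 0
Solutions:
 f(x) = C1/cos(x)^(8/9)


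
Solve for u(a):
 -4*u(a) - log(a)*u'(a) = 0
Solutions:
 u(a) = C1*exp(-4*li(a))


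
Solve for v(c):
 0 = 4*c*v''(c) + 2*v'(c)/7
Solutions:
 v(c) = C1 + C2*c^(13/14)


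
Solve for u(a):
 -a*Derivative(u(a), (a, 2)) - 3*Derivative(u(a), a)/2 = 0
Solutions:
 u(a) = C1 + C2/sqrt(a)


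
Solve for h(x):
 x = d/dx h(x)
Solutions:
 h(x) = C1 + x^2/2


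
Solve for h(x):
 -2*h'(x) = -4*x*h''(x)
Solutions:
 h(x) = C1 + C2*x^(3/2)


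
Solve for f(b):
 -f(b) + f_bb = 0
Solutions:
 f(b) = C1*exp(-b) + C2*exp(b)


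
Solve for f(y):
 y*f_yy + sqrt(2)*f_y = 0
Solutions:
 f(y) = C1 + C2*y^(1 - sqrt(2))


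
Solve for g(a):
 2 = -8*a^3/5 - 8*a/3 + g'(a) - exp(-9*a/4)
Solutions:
 g(a) = C1 + 2*a^4/5 + 4*a^2/3 + 2*a - 4*exp(-9*a/4)/9


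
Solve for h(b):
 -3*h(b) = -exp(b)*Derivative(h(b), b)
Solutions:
 h(b) = C1*exp(-3*exp(-b))


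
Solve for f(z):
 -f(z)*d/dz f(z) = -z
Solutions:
 f(z) = -sqrt(C1 + z^2)
 f(z) = sqrt(C1 + z^2)


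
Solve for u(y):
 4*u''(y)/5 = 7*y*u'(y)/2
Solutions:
 u(y) = C1 + C2*erfi(sqrt(35)*y/4)


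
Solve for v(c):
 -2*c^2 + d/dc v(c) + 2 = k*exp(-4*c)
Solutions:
 v(c) = C1 + 2*c^3/3 - 2*c - k*exp(-4*c)/4


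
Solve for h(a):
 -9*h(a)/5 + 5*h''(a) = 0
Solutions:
 h(a) = C1*exp(-3*a/5) + C2*exp(3*a/5)


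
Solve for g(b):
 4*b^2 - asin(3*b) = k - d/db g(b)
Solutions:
 g(b) = C1 - 4*b^3/3 + b*k + b*asin(3*b) + sqrt(1 - 9*b^2)/3


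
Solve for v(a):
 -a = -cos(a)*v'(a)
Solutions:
 v(a) = C1 + Integral(a/cos(a), a)


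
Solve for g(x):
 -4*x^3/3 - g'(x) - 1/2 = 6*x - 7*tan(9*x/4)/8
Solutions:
 g(x) = C1 - x^4/3 - 3*x^2 - x/2 - 7*log(cos(9*x/4))/18


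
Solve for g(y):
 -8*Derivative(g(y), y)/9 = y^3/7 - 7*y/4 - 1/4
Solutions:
 g(y) = C1 - 9*y^4/224 + 63*y^2/64 + 9*y/32


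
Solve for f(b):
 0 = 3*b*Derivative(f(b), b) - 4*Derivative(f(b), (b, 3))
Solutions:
 f(b) = C1 + Integral(C2*airyai(6^(1/3)*b/2) + C3*airybi(6^(1/3)*b/2), b)


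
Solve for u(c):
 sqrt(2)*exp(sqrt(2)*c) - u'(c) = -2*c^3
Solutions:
 u(c) = C1 + c^4/2 + exp(sqrt(2)*c)


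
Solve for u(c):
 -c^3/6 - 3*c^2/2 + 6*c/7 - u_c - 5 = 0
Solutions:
 u(c) = C1 - c^4/24 - c^3/2 + 3*c^2/7 - 5*c


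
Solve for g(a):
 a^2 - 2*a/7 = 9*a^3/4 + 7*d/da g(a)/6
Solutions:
 g(a) = C1 - 27*a^4/56 + 2*a^3/7 - 6*a^2/49


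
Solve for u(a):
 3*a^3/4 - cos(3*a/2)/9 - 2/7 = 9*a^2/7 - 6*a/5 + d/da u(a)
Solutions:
 u(a) = C1 + 3*a^4/16 - 3*a^3/7 + 3*a^2/5 - 2*a/7 - 2*sin(3*a/2)/27


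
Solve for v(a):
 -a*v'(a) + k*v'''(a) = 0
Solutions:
 v(a) = C1 + Integral(C2*airyai(a*(1/k)^(1/3)) + C3*airybi(a*(1/k)^(1/3)), a)


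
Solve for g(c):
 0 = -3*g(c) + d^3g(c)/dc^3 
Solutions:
 g(c) = C3*exp(3^(1/3)*c) + (C1*sin(3^(5/6)*c/2) + C2*cos(3^(5/6)*c/2))*exp(-3^(1/3)*c/2)


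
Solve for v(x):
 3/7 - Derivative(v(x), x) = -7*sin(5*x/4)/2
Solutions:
 v(x) = C1 + 3*x/7 - 14*cos(5*x/4)/5


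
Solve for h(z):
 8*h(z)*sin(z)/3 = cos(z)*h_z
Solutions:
 h(z) = C1/cos(z)^(8/3)


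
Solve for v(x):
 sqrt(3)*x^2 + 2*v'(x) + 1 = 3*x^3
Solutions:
 v(x) = C1 + 3*x^4/8 - sqrt(3)*x^3/6 - x/2


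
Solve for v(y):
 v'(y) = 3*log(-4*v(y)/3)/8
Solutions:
 -8*Integral(1/(log(-_y) - log(3) + 2*log(2)), (_y, v(y)))/3 = C1 - y


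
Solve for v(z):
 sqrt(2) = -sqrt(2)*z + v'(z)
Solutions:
 v(z) = C1 + sqrt(2)*z^2/2 + sqrt(2)*z


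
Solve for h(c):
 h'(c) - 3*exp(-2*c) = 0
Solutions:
 h(c) = C1 - 3*exp(-2*c)/2


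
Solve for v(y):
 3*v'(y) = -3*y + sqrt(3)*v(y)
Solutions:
 v(y) = C1*exp(sqrt(3)*y/3) + sqrt(3)*y + 3


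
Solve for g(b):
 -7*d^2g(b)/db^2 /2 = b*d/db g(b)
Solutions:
 g(b) = C1 + C2*erf(sqrt(7)*b/7)


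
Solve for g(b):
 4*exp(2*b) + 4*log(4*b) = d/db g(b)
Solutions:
 g(b) = C1 + 4*b*log(b) + 4*b*(-1 + 2*log(2)) + 2*exp(2*b)


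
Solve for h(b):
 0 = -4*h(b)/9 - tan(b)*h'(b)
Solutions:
 h(b) = C1/sin(b)^(4/9)


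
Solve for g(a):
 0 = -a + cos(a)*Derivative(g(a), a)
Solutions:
 g(a) = C1 + Integral(a/cos(a), a)


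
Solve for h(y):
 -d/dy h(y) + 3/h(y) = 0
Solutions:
 h(y) = -sqrt(C1 + 6*y)
 h(y) = sqrt(C1 + 6*y)


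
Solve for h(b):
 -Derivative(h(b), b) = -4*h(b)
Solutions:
 h(b) = C1*exp(4*b)


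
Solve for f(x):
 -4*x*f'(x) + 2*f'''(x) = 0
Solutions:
 f(x) = C1 + Integral(C2*airyai(2^(1/3)*x) + C3*airybi(2^(1/3)*x), x)


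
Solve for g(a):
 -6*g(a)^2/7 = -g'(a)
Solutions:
 g(a) = -7/(C1 + 6*a)


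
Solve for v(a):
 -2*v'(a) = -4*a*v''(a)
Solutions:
 v(a) = C1 + C2*a^(3/2)


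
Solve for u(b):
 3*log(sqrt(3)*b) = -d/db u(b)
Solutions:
 u(b) = C1 - 3*b*log(b) - 3*b*log(3)/2 + 3*b


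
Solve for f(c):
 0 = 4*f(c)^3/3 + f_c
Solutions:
 f(c) = -sqrt(6)*sqrt(-1/(C1 - 4*c))/2
 f(c) = sqrt(6)*sqrt(-1/(C1 - 4*c))/2


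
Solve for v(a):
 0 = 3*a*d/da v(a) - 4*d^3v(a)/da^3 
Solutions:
 v(a) = C1 + Integral(C2*airyai(6^(1/3)*a/2) + C3*airybi(6^(1/3)*a/2), a)


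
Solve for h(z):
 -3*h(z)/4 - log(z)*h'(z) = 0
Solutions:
 h(z) = C1*exp(-3*li(z)/4)


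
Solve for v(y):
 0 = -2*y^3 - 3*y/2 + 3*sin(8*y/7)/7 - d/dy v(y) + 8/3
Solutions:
 v(y) = C1 - y^4/2 - 3*y^2/4 + 8*y/3 - 3*cos(8*y/7)/8


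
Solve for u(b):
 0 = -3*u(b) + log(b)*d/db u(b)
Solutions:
 u(b) = C1*exp(3*li(b))


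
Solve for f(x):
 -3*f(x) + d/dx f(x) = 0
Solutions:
 f(x) = C1*exp(3*x)


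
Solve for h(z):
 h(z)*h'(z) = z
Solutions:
 h(z) = -sqrt(C1 + z^2)
 h(z) = sqrt(C1 + z^2)


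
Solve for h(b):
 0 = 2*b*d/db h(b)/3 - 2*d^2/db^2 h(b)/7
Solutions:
 h(b) = C1 + C2*erfi(sqrt(42)*b/6)


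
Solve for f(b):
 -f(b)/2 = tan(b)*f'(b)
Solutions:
 f(b) = C1/sqrt(sin(b))


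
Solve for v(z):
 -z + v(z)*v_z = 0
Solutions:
 v(z) = -sqrt(C1 + z^2)
 v(z) = sqrt(C1 + z^2)


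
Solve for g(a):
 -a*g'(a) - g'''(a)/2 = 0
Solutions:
 g(a) = C1 + Integral(C2*airyai(-2^(1/3)*a) + C3*airybi(-2^(1/3)*a), a)


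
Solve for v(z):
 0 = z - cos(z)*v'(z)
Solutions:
 v(z) = C1 + Integral(z/cos(z), z)


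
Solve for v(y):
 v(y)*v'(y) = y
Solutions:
 v(y) = -sqrt(C1 + y^2)
 v(y) = sqrt(C1 + y^2)


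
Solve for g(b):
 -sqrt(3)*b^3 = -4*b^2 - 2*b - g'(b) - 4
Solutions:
 g(b) = C1 + sqrt(3)*b^4/4 - 4*b^3/3 - b^2 - 4*b


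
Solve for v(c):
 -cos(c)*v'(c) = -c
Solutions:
 v(c) = C1 + Integral(c/cos(c), c)


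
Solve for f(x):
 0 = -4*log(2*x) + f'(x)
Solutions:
 f(x) = C1 + 4*x*log(x) - 4*x + x*log(16)


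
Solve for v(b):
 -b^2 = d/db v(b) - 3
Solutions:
 v(b) = C1 - b^3/3 + 3*b


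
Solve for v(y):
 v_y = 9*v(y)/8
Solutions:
 v(y) = C1*exp(9*y/8)


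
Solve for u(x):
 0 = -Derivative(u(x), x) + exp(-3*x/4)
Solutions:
 u(x) = C1 - 4*exp(-3*x/4)/3


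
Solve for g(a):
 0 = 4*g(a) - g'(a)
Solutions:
 g(a) = C1*exp(4*a)


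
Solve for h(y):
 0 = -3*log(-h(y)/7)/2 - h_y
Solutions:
 2*Integral(1/(log(-_y) - log(7)), (_y, h(y)))/3 = C1 - y


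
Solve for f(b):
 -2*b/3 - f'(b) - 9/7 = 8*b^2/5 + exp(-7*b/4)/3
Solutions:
 f(b) = C1 - 8*b^3/15 - b^2/3 - 9*b/7 + 4*exp(-7*b/4)/21


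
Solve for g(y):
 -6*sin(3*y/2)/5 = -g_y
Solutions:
 g(y) = C1 - 4*cos(3*y/2)/5


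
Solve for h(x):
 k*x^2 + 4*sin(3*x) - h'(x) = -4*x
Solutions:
 h(x) = C1 + k*x^3/3 + 2*x^2 - 4*cos(3*x)/3


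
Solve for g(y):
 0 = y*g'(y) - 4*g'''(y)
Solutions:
 g(y) = C1 + Integral(C2*airyai(2^(1/3)*y/2) + C3*airybi(2^(1/3)*y/2), y)


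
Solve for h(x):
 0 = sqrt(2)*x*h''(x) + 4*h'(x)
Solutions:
 h(x) = C1 + C2*x^(1 - 2*sqrt(2))


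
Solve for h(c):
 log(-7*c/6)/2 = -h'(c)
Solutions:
 h(c) = C1 - c*log(-c)/2 + c*(-log(7) + 1 + log(6))/2


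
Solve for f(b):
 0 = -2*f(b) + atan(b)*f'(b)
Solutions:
 f(b) = C1*exp(2*Integral(1/atan(b), b))


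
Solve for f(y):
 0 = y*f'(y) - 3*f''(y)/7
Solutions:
 f(y) = C1 + C2*erfi(sqrt(42)*y/6)


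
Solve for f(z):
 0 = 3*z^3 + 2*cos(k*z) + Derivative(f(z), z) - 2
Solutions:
 f(z) = C1 - 3*z^4/4 + 2*z - 2*sin(k*z)/k


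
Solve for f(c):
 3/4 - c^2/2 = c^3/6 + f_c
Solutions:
 f(c) = C1 - c^4/24 - c^3/6 + 3*c/4


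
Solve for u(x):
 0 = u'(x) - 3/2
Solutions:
 u(x) = C1 + 3*x/2


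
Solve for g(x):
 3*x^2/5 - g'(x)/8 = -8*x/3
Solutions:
 g(x) = C1 + 8*x^3/5 + 32*x^2/3


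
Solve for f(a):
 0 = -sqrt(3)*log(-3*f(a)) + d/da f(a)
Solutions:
 -sqrt(3)*Integral(1/(log(-_y) + log(3)), (_y, f(a)))/3 = C1 - a


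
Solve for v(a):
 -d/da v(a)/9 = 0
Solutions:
 v(a) = C1


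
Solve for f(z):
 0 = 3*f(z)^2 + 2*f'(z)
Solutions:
 f(z) = 2/(C1 + 3*z)


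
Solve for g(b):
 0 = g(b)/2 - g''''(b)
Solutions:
 g(b) = C1*exp(-2^(3/4)*b/2) + C2*exp(2^(3/4)*b/2) + C3*sin(2^(3/4)*b/2) + C4*cos(2^(3/4)*b/2)


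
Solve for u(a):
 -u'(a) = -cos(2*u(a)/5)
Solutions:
 -a - 5*log(sin(2*u(a)/5) - 1)/4 + 5*log(sin(2*u(a)/5) + 1)/4 = C1


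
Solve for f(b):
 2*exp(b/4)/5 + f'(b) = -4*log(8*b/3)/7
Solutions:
 f(b) = C1 - 4*b*log(b)/7 + 4*b*(-3*log(2) + 1 + log(3))/7 - 8*exp(b/4)/5


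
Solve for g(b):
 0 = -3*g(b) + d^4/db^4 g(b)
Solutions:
 g(b) = C1*exp(-3^(1/4)*b) + C2*exp(3^(1/4)*b) + C3*sin(3^(1/4)*b) + C4*cos(3^(1/4)*b)


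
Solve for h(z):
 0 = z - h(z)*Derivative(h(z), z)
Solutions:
 h(z) = -sqrt(C1 + z^2)
 h(z) = sqrt(C1 + z^2)


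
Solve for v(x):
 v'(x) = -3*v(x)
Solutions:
 v(x) = C1*exp(-3*x)


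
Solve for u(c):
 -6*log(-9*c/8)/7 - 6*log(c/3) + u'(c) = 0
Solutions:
 u(c) = C1 + 48*c*log(c)/7 + 6*c*(-8 - 5*log(3) - 3*log(2) + I*pi)/7


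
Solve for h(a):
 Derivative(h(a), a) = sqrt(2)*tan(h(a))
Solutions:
 h(a) = pi - asin(C1*exp(sqrt(2)*a))
 h(a) = asin(C1*exp(sqrt(2)*a))


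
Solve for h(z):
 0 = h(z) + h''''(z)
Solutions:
 h(z) = (C1*sin(sqrt(2)*z/2) + C2*cos(sqrt(2)*z/2))*exp(-sqrt(2)*z/2) + (C3*sin(sqrt(2)*z/2) + C4*cos(sqrt(2)*z/2))*exp(sqrt(2)*z/2)


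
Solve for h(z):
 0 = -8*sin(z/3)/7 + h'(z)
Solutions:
 h(z) = C1 - 24*cos(z/3)/7


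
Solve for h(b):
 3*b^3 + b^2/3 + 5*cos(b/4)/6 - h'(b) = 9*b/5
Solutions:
 h(b) = C1 + 3*b^4/4 + b^3/9 - 9*b^2/10 + 10*sin(b/4)/3


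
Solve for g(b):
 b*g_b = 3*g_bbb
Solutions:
 g(b) = C1 + Integral(C2*airyai(3^(2/3)*b/3) + C3*airybi(3^(2/3)*b/3), b)


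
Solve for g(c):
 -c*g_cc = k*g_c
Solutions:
 g(c) = C1 + c^(1 - re(k))*(C2*sin(log(c)*Abs(im(k))) + C3*cos(log(c)*im(k)))


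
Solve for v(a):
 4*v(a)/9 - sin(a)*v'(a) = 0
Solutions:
 v(a) = C1*(cos(a) - 1)^(2/9)/(cos(a) + 1)^(2/9)


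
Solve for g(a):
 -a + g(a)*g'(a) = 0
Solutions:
 g(a) = -sqrt(C1 + a^2)
 g(a) = sqrt(C1 + a^2)


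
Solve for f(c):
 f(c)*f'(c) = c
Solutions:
 f(c) = -sqrt(C1 + c^2)
 f(c) = sqrt(C1 + c^2)


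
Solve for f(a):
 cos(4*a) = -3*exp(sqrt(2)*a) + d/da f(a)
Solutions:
 f(a) = C1 + 3*sqrt(2)*exp(sqrt(2)*a)/2 + sin(4*a)/4


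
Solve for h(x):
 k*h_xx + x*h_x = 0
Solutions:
 h(x) = C1 + C2*sqrt(k)*erf(sqrt(2)*x*sqrt(1/k)/2)


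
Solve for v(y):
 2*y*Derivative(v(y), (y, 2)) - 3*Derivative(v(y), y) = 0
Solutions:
 v(y) = C1 + C2*y^(5/2)


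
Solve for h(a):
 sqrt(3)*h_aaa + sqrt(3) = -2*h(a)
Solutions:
 h(a) = C3*exp(-2^(1/3)*3^(5/6)*a/3) + (C1*sin(6^(1/3)*a/2) + C2*cos(6^(1/3)*a/2))*exp(2^(1/3)*3^(5/6)*a/6) - sqrt(3)/2


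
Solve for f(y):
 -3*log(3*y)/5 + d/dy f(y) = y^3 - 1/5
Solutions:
 f(y) = C1 + y^4/4 + 3*y*log(y)/5 - 4*y/5 + 3*y*log(3)/5


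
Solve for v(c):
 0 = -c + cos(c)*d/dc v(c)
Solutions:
 v(c) = C1 + Integral(c/cos(c), c)


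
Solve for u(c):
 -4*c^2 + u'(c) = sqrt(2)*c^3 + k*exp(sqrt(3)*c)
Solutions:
 u(c) = C1 + sqrt(2)*c^4/4 + 4*c^3/3 + sqrt(3)*k*exp(sqrt(3)*c)/3


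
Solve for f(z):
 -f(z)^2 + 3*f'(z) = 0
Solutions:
 f(z) = -3/(C1 + z)


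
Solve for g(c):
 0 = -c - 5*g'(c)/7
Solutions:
 g(c) = C1 - 7*c^2/10


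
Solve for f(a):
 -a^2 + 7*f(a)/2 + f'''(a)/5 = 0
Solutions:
 f(a) = C3*exp(-2^(2/3)*35^(1/3)*a/2) + 2*a^2/7 + (C1*sin(2^(2/3)*sqrt(3)*35^(1/3)*a/4) + C2*cos(2^(2/3)*sqrt(3)*35^(1/3)*a/4))*exp(2^(2/3)*35^(1/3)*a/4)


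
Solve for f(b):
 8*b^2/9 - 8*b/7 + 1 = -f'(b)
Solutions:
 f(b) = C1 - 8*b^3/27 + 4*b^2/7 - b


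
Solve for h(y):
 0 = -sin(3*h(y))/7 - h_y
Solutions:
 y/7 + log(cos(3*h(y)) - 1)/6 - log(cos(3*h(y)) + 1)/6 = C1


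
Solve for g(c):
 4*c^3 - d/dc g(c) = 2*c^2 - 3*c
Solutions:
 g(c) = C1 + c^4 - 2*c^3/3 + 3*c^2/2


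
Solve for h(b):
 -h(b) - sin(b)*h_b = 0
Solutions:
 h(b) = C1*sqrt(cos(b) + 1)/sqrt(cos(b) - 1)


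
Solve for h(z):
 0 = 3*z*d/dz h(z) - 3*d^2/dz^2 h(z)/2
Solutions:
 h(z) = C1 + C2*erfi(z)


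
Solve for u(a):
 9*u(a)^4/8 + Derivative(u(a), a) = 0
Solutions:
 u(a) = (-3^(2/3)/3 - 3^(1/6)*I)*(1/(C1 + 9*a))^(1/3)
 u(a) = (-3^(2/3)/3 + 3^(1/6)*I)*(1/(C1 + 9*a))^(1/3)
 u(a) = 2*(1/(C1 + 27*a))^(1/3)


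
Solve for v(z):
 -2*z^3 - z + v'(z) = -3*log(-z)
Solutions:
 v(z) = C1 + z^4/2 + z^2/2 - 3*z*log(-z) + 3*z


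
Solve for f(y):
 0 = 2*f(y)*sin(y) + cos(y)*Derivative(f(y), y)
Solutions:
 f(y) = C1*cos(y)^2


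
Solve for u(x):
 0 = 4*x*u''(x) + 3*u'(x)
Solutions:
 u(x) = C1 + C2*x^(1/4)


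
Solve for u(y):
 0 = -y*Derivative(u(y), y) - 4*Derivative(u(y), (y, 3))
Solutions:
 u(y) = C1 + Integral(C2*airyai(-2^(1/3)*y/2) + C3*airybi(-2^(1/3)*y/2), y)


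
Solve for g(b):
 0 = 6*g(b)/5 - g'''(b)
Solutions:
 g(b) = C3*exp(5^(2/3)*6^(1/3)*b/5) + (C1*sin(2^(1/3)*3^(5/6)*5^(2/3)*b/10) + C2*cos(2^(1/3)*3^(5/6)*5^(2/3)*b/10))*exp(-5^(2/3)*6^(1/3)*b/10)


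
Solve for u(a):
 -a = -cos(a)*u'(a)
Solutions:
 u(a) = C1 + Integral(a/cos(a), a)


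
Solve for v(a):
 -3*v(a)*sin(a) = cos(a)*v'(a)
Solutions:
 v(a) = C1*cos(a)^3


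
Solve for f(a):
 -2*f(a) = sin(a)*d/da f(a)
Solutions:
 f(a) = C1*(cos(a) + 1)/(cos(a) - 1)


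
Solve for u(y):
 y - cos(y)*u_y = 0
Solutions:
 u(y) = C1 + Integral(y/cos(y), y)


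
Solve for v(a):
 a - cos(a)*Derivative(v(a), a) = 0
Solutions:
 v(a) = C1 + Integral(a/cos(a), a)


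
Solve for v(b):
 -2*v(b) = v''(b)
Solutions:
 v(b) = C1*sin(sqrt(2)*b) + C2*cos(sqrt(2)*b)


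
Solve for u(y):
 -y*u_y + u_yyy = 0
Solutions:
 u(y) = C1 + Integral(C2*airyai(y) + C3*airybi(y), y)


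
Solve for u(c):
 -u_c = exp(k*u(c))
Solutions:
 u(c) = Piecewise((log(1/(C1*k + c*k))/k, Ne(k, 0)), (nan, True))
 u(c) = Piecewise((C1 - c, Eq(k, 0)), (nan, True))


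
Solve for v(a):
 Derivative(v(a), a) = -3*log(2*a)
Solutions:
 v(a) = C1 - 3*a*log(a) - a*log(8) + 3*a


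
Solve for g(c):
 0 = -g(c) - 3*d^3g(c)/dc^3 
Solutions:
 g(c) = C3*exp(-3^(2/3)*c/3) + (C1*sin(3^(1/6)*c/2) + C2*cos(3^(1/6)*c/2))*exp(3^(2/3)*c/6)


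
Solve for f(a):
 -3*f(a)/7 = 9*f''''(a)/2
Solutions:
 f(a) = (C1*sin(42^(3/4)*a/42) + C2*cos(42^(3/4)*a/42))*exp(-42^(3/4)*a/42) + (C3*sin(42^(3/4)*a/42) + C4*cos(42^(3/4)*a/42))*exp(42^(3/4)*a/42)


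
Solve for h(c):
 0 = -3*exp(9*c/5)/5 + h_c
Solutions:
 h(c) = C1 + exp(9*c/5)/3


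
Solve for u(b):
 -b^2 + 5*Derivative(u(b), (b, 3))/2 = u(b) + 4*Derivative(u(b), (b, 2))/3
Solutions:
 u(b) = C1*exp(b*(-(135*sqrt(19249) + 18737)^(1/3) - 64/(135*sqrt(19249) + 18737)^(1/3) + 16)/90)*sin(sqrt(3)*b*(-(135*sqrt(19249) + 18737)^(1/3) + 64/(135*sqrt(19249) + 18737)^(1/3))/90) + C2*exp(b*(-(135*sqrt(19249) + 18737)^(1/3) - 64/(135*sqrt(19249) + 18737)^(1/3) + 16)/90)*cos(sqrt(3)*b*(-(135*sqrt(19249) + 18737)^(1/3) + 64/(135*sqrt(19249) + 18737)^(1/3))/90) + C3*exp(b*(64/(135*sqrt(19249) + 18737)^(1/3) + 8 + (135*sqrt(19249) + 18737)^(1/3))/45) - b^2 + 8/3


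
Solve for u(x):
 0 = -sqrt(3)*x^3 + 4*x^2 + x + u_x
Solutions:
 u(x) = C1 + sqrt(3)*x^4/4 - 4*x^3/3 - x^2/2


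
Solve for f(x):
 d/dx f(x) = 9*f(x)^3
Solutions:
 f(x) = -sqrt(2)*sqrt(-1/(C1 + 9*x))/2
 f(x) = sqrt(2)*sqrt(-1/(C1 + 9*x))/2


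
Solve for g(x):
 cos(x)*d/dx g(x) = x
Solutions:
 g(x) = C1 + Integral(x/cos(x), x)


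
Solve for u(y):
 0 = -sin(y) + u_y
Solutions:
 u(y) = C1 - cos(y)


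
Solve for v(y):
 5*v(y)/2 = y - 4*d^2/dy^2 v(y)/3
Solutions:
 v(y) = C1*sin(sqrt(30)*y/4) + C2*cos(sqrt(30)*y/4) + 2*y/5


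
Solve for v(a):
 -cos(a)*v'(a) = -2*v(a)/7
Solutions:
 v(a) = C1*(sin(a) + 1)^(1/7)/(sin(a) - 1)^(1/7)


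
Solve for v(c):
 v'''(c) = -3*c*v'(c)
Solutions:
 v(c) = C1 + Integral(C2*airyai(-3^(1/3)*c) + C3*airybi(-3^(1/3)*c), c)


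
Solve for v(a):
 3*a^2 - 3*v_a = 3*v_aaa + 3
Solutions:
 v(a) = C1 + C2*sin(a) + C3*cos(a) + a^3/3 - 3*a


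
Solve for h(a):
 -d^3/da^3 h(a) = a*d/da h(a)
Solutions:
 h(a) = C1 + Integral(C2*airyai(-a) + C3*airybi(-a), a)


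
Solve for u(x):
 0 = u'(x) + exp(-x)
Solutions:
 u(x) = C1 + exp(-x)


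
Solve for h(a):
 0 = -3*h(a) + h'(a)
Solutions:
 h(a) = C1*exp(3*a)


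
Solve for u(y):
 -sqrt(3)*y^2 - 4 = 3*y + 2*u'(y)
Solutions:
 u(y) = C1 - sqrt(3)*y^3/6 - 3*y^2/4 - 2*y


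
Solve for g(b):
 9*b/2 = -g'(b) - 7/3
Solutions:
 g(b) = C1 - 9*b^2/4 - 7*b/3


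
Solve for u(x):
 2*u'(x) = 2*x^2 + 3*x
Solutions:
 u(x) = C1 + x^3/3 + 3*x^2/4


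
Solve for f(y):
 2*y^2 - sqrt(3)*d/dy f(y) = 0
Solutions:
 f(y) = C1 + 2*sqrt(3)*y^3/9


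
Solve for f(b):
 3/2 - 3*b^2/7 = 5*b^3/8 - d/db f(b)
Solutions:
 f(b) = C1 + 5*b^4/32 + b^3/7 - 3*b/2


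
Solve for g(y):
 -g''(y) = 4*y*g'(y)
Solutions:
 g(y) = C1 + C2*erf(sqrt(2)*y)


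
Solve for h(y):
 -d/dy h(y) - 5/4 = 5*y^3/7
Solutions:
 h(y) = C1 - 5*y^4/28 - 5*y/4


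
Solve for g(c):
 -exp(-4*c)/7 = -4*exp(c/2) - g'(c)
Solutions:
 g(c) = C1 - 8*exp(c/2) - exp(-4*c)/28


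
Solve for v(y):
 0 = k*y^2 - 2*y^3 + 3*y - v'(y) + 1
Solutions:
 v(y) = C1 + k*y^3/3 - y^4/2 + 3*y^2/2 + y


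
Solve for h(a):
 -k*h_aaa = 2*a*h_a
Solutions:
 h(a) = C1 + Integral(C2*airyai(2^(1/3)*a*(-1/k)^(1/3)) + C3*airybi(2^(1/3)*a*(-1/k)^(1/3)), a)


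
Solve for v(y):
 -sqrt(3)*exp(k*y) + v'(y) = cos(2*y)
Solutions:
 v(y) = C1 + sin(2*y)/2 + sqrt(3)*exp(k*y)/k


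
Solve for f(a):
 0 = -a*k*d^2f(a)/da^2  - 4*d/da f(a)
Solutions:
 f(a) = C1 + a^(((re(k) - 4)*re(k) + im(k)^2)/(re(k)^2 + im(k)^2))*(C2*sin(4*log(a)*Abs(im(k))/(re(k)^2 + im(k)^2)) + C3*cos(4*log(a)*im(k)/(re(k)^2 + im(k)^2)))


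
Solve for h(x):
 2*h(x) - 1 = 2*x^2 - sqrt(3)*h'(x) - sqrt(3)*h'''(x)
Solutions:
 h(x) = C1*exp(-sqrt(3)*x*(-(3 + sqrt(10))^(1/3) + (3 + sqrt(10))^(-1/3))/6)*sin(x*((3 + sqrt(10))^(-1/3) + (3 + sqrt(10))^(1/3))/2) + C2*exp(-sqrt(3)*x*(-(3 + sqrt(10))^(1/3) + (3 + sqrt(10))^(-1/3))/6)*cos(x*((3 + sqrt(10))^(-1/3) + (3 + sqrt(10))^(1/3))/2) + C3*exp(sqrt(3)*x*(-(3 + sqrt(10))^(1/3) + (3 + sqrt(10))^(-1/3))/3) + x^2 - sqrt(3)*x + 2


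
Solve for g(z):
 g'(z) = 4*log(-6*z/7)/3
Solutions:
 g(z) = C1 + 4*z*log(-z)/3 + 4*z*(-log(7) - 1 + log(6))/3


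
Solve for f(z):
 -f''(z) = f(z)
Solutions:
 f(z) = C1*sin(z) + C2*cos(z)


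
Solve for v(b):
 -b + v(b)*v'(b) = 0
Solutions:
 v(b) = -sqrt(C1 + b^2)
 v(b) = sqrt(C1 + b^2)


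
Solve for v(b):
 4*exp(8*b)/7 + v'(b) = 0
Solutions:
 v(b) = C1 - exp(8*b)/14


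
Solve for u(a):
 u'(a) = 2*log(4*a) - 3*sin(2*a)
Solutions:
 u(a) = C1 + 2*a*log(a) - 2*a + 4*a*log(2) + 3*cos(2*a)/2


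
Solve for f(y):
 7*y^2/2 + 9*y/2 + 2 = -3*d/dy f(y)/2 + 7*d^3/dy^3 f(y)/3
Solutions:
 f(y) = C1 + C2*exp(-3*sqrt(14)*y/14) + C3*exp(3*sqrt(14)*y/14) - 7*y^3/9 - 3*y^2/2 - 232*y/27


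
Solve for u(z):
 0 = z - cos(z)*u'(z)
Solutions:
 u(z) = C1 + Integral(z/cos(z), z)


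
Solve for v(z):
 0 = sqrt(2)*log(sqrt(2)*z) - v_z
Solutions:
 v(z) = C1 + sqrt(2)*z*log(z) - sqrt(2)*z + sqrt(2)*z*log(2)/2


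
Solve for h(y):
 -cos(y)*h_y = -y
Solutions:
 h(y) = C1 + Integral(y/cos(y), y)


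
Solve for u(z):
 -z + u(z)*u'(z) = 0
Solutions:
 u(z) = -sqrt(C1 + z^2)
 u(z) = sqrt(C1 + z^2)


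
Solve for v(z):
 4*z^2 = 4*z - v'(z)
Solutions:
 v(z) = C1 - 4*z^3/3 + 2*z^2


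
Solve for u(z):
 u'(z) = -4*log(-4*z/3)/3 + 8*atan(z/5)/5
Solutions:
 u(z) = C1 - 4*z*log(-z)/3 + 8*z*atan(z/5)/5 - 8*z*log(2)/3 + 4*z/3 + 4*z*log(3)/3 - 4*log(z^2 + 25)


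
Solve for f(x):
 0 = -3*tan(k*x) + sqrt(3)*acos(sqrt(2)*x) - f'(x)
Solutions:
 f(x) = C1 + sqrt(3)*(x*acos(sqrt(2)*x) - sqrt(2)*sqrt(1 - 2*x^2)/2) - 3*Piecewise((-log(cos(k*x))/k, Ne(k, 0)), (0, True))


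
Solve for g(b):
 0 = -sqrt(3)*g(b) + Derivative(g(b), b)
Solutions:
 g(b) = C1*exp(sqrt(3)*b)


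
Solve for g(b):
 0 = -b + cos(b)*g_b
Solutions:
 g(b) = C1 + Integral(b/cos(b), b)


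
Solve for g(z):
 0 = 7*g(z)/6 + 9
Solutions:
 g(z) = -54/7


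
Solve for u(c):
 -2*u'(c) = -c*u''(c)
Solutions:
 u(c) = C1 + C2*c^3


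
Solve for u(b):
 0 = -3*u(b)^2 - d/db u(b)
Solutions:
 u(b) = 1/(C1 + 3*b)


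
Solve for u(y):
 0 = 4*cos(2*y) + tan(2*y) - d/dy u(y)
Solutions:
 u(y) = C1 - log(cos(2*y))/2 + 2*sin(2*y)


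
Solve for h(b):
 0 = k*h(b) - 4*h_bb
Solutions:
 h(b) = C1*exp(-b*sqrt(k)/2) + C2*exp(b*sqrt(k)/2)


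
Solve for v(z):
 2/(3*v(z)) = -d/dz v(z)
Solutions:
 v(z) = -sqrt(C1 - 12*z)/3
 v(z) = sqrt(C1 - 12*z)/3


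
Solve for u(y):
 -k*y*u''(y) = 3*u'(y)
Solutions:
 u(y) = C1 + y^(((re(k) - 3)*re(k) + im(k)^2)/(re(k)^2 + im(k)^2))*(C2*sin(3*log(y)*Abs(im(k))/(re(k)^2 + im(k)^2)) + C3*cos(3*log(y)*im(k)/(re(k)^2 + im(k)^2)))


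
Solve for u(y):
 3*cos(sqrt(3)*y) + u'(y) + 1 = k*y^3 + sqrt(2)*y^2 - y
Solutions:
 u(y) = C1 + k*y^4/4 + sqrt(2)*y^3/3 - y^2/2 - y - sqrt(3)*sin(sqrt(3)*y)


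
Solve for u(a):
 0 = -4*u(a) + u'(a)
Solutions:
 u(a) = C1*exp(4*a)


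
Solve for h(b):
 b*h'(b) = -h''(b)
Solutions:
 h(b) = C1 + C2*erf(sqrt(2)*b/2)


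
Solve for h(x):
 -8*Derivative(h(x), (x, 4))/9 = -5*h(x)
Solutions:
 h(x) = C1*exp(-10^(1/4)*sqrt(3)*x/2) + C2*exp(10^(1/4)*sqrt(3)*x/2) + C3*sin(10^(1/4)*sqrt(3)*x/2) + C4*cos(10^(1/4)*sqrt(3)*x/2)


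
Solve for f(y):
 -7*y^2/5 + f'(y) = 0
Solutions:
 f(y) = C1 + 7*y^3/15


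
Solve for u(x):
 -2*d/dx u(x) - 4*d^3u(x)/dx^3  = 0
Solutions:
 u(x) = C1 + C2*sin(sqrt(2)*x/2) + C3*cos(sqrt(2)*x/2)


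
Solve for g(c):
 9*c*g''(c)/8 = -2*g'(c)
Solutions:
 g(c) = C1 + C2/c^(7/9)


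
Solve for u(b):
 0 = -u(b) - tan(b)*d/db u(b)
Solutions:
 u(b) = C1/sin(b)


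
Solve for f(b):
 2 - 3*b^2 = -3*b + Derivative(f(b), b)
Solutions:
 f(b) = C1 - b^3 + 3*b^2/2 + 2*b


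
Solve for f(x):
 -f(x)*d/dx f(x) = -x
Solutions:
 f(x) = -sqrt(C1 + x^2)
 f(x) = sqrt(C1 + x^2)


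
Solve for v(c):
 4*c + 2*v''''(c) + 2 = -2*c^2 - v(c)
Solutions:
 v(c) = -2*c^2 - 4*c + (C1*sin(2^(1/4)*c/2) + C2*cos(2^(1/4)*c/2))*exp(-2^(1/4)*c/2) + (C3*sin(2^(1/4)*c/2) + C4*cos(2^(1/4)*c/2))*exp(2^(1/4)*c/2) - 2


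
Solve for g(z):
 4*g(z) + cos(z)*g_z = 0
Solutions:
 g(z) = C1*(sin(z)^2 - 2*sin(z) + 1)/(sin(z)^2 + 2*sin(z) + 1)


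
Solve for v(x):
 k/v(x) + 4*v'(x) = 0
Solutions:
 v(x) = -sqrt(C1 - 2*k*x)/2
 v(x) = sqrt(C1 - 2*k*x)/2


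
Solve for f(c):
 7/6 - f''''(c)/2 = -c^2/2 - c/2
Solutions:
 f(c) = C1 + C2*c + C3*c^2 + C4*c^3 + c^6/360 + c^5/120 + 7*c^4/72


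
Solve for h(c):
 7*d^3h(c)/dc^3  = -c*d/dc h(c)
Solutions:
 h(c) = C1 + Integral(C2*airyai(-7^(2/3)*c/7) + C3*airybi(-7^(2/3)*c/7), c)


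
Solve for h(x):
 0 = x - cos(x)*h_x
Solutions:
 h(x) = C1 + Integral(x/cos(x), x)


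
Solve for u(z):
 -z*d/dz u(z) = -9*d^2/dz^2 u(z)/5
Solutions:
 u(z) = C1 + C2*erfi(sqrt(10)*z/6)


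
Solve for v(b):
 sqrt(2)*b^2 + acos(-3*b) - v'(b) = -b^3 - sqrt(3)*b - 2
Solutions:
 v(b) = C1 + b^4/4 + sqrt(2)*b^3/3 + sqrt(3)*b^2/2 + b*acos(-3*b) + 2*b + sqrt(1 - 9*b^2)/3


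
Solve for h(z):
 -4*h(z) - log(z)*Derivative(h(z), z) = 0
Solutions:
 h(z) = C1*exp(-4*li(z))


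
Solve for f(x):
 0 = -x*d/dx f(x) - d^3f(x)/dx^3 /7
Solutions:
 f(x) = C1 + Integral(C2*airyai(-7^(1/3)*x) + C3*airybi(-7^(1/3)*x), x)


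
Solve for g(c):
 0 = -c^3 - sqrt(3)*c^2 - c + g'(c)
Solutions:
 g(c) = C1 + c^4/4 + sqrt(3)*c^3/3 + c^2/2


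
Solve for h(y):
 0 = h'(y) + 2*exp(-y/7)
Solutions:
 h(y) = C1 + 14*exp(-y/7)


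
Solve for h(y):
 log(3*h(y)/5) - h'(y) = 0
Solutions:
 -Integral(1/(log(_y) - log(5) + log(3)), (_y, h(y))) = C1 - y


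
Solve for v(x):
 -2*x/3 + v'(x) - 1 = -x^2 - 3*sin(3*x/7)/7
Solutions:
 v(x) = C1 - x^3/3 + x^2/3 + x + cos(3*x/7)


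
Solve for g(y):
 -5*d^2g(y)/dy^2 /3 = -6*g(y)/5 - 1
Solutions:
 g(y) = C1*exp(-3*sqrt(2)*y/5) + C2*exp(3*sqrt(2)*y/5) - 5/6


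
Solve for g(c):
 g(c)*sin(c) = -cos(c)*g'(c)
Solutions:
 g(c) = C1*cos(c)


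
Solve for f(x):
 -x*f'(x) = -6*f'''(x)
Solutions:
 f(x) = C1 + Integral(C2*airyai(6^(2/3)*x/6) + C3*airybi(6^(2/3)*x/6), x)


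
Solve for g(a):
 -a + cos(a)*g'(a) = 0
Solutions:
 g(a) = C1 + Integral(a/cos(a), a)


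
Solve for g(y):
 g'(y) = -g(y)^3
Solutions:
 g(y) = -sqrt(2)*sqrt(-1/(C1 - y))/2
 g(y) = sqrt(2)*sqrt(-1/(C1 - y))/2


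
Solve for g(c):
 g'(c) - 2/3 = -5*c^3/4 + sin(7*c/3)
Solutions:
 g(c) = C1 - 5*c^4/16 + 2*c/3 - 3*cos(7*c/3)/7


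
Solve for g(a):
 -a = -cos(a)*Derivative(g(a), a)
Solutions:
 g(a) = C1 + Integral(a/cos(a), a)


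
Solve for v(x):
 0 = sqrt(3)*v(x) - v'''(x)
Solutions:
 v(x) = C3*exp(3^(1/6)*x) + (C1*sin(3^(2/3)*x/2) + C2*cos(3^(2/3)*x/2))*exp(-3^(1/6)*x/2)


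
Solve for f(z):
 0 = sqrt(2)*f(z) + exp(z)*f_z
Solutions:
 f(z) = C1*exp(sqrt(2)*exp(-z))


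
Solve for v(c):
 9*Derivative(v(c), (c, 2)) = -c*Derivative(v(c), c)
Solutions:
 v(c) = C1 + C2*erf(sqrt(2)*c/6)


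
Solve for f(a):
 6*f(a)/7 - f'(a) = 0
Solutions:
 f(a) = C1*exp(6*a/7)


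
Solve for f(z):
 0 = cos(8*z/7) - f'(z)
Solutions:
 f(z) = C1 + 7*sin(8*z/7)/8


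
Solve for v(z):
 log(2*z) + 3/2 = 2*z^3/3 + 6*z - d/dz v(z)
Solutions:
 v(z) = C1 + z^4/6 + 3*z^2 - z*log(z) - z*log(2) - z/2


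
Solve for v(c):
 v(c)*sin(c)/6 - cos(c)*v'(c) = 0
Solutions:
 v(c) = C1/cos(c)^(1/6)


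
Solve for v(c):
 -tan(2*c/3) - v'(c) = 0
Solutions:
 v(c) = C1 + 3*log(cos(2*c/3))/2


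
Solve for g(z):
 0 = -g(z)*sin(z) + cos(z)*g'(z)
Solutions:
 g(z) = C1/cos(z)


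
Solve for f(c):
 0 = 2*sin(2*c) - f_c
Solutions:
 f(c) = C1 - cos(2*c)


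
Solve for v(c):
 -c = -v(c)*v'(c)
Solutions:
 v(c) = -sqrt(C1 + c^2)
 v(c) = sqrt(C1 + c^2)


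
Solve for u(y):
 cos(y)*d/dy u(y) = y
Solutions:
 u(y) = C1 + Integral(y/cos(y), y)


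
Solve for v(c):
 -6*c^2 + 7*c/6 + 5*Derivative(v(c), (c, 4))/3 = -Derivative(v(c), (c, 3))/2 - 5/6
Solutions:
 v(c) = C1 + C2*c + C3*c^2 + C4*exp(-3*c/10) + c^5/5 - 247*c^4/72 + 2455*c^3/54


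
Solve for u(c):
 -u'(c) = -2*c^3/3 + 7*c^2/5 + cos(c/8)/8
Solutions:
 u(c) = C1 + c^4/6 - 7*c^3/15 - sin(c/8)


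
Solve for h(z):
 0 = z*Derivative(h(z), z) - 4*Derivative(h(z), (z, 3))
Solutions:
 h(z) = C1 + Integral(C2*airyai(2^(1/3)*z/2) + C3*airybi(2^(1/3)*z/2), z)


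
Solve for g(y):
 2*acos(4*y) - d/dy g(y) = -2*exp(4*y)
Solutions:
 g(y) = C1 + 2*y*acos(4*y) - sqrt(1 - 16*y^2)/2 + exp(4*y)/2


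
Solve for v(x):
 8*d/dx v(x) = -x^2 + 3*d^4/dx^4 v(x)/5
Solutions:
 v(x) = C1 + C4*exp(2*3^(2/3)*5^(1/3)*x/3) - x^3/24 + (C2*sin(3^(1/6)*5^(1/3)*x) + C3*cos(3^(1/6)*5^(1/3)*x))*exp(-3^(2/3)*5^(1/3)*x/3)


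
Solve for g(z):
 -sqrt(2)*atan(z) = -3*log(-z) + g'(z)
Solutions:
 g(z) = C1 + 3*z*log(-z) - 3*z - sqrt(2)*(z*atan(z) - log(z^2 + 1)/2)
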